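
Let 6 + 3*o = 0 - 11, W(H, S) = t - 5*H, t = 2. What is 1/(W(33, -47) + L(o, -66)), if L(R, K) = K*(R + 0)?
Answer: 1/211 ≈ 0.0047393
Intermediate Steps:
W(H, S) = 2 - 5*H
o = -17/3 (o = -2 + (0 - 11)/3 = -2 + (⅓)*(-11) = -2 - 11/3 = -17/3 ≈ -5.6667)
L(R, K) = K*R
1/(W(33, -47) + L(o, -66)) = 1/((2 - 5*33) - 66*(-17/3)) = 1/((2 - 165) + 374) = 1/(-163 + 374) = 1/211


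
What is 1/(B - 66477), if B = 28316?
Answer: -1/38161 ≈ -2.6205e-5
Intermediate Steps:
1/(B - 66477) = 1/(28316 - 66477) = 1/(-38161) = -1/38161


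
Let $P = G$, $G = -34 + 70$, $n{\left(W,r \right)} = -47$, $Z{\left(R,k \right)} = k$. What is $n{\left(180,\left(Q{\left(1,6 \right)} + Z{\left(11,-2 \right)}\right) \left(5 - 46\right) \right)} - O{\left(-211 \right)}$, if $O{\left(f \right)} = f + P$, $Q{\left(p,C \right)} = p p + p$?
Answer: $128$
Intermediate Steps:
$Q{\left(p,C \right)} = p + p^{2}$ ($Q{\left(p,C \right)} = p^{2} + p = p + p^{2}$)
$G = 36$
$P = 36$
$O{\left(f \right)} = 36 + f$ ($O{\left(f \right)} = f + 36 = 36 + f$)
$n{\left(180,\left(Q{\left(1,6 \right)} + Z{\left(11,-2 \right)}\right) \left(5 - 46\right) \right)} - O{\left(-211 \right)} = -47 - \left(36 - 211\right) = -47 - -175 = -47 + 175 = 128$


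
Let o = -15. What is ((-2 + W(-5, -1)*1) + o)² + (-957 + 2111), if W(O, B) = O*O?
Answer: 1218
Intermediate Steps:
W(O, B) = O²
((-2 + W(-5, -1)*1) + o)² + (-957 + 2111) = ((-2 + (-5)²*1) - 15)² + (-957 + 2111) = ((-2 + 25*1) - 15)² + 1154 = ((-2 + 25) - 15)² + 1154 = (23 - 15)² + 1154 = 8² + 1154 = 64 + 1154 = 1218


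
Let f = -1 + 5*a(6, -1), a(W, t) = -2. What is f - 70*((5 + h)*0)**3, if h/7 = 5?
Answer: -11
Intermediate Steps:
h = 35 (h = 7*5 = 35)
f = -11 (f = -1 + 5*(-2) = -1 - 10 = -11)
f - 70*((5 + h)*0)**3 = -11 - 70*((5 + 35)*0)**3 = -11 - 70*(40*0)**3 = -11 - 70*0**3 = -11 - 70*0 = -11 + 0 = -11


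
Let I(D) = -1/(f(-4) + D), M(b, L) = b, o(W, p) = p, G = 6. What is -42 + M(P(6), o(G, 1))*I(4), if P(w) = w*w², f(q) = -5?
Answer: 174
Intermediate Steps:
P(w) = w³
I(D) = -1/(-5 + D)
-42 + M(P(6), o(G, 1))*I(4) = -42 + 6³*(-1/(-5 + 4)) = -42 + 216*(-1/(-1)) = -42 + 216*(-1*(-1)) = -42 + 216*1 = -42 + 216 = 174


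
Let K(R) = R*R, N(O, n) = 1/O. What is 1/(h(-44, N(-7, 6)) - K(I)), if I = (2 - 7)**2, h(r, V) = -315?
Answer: -1/940 ≈ -0.0010638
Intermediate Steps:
I = 25 (I = (-5)**2 = 25)
K(R) = R**2
1/(h(-44, N(-7, 6)) - K(I)) = 1/(-315 - 1*25**2) = 1/(-315 - 1*625) = 1/(-315 - 625) = 1/(-940) = -1/940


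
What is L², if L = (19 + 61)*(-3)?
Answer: 57600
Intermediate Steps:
L = -240 (L = 80*(-3) = -240)
L² = (-240)² = 57600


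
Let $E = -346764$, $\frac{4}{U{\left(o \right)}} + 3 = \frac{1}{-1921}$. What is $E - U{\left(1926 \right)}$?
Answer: $- \frac{499685003}{1441} \approx -3.4676 \cdot 10^{5}$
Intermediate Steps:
$U{\left(o \right)} = - \frac{1921}{1441}$ ($U{\left(o \right)} = \frac{4}{-3 + \frac{1}{-1921}} = \frac{4}{-3 - \frac{1}{1921}} = \frac{4}{- \frac{5764}{1921}} = 4 \left(- \frac{1921}{5764}\right) = - \frac{1921}{1441}$)
$E - U{\left(1926 \right)} = -346764 - - \frac{1921}{1441} = -346764 + \frac{1921}{1441} = - \frac{499685003}{1441}$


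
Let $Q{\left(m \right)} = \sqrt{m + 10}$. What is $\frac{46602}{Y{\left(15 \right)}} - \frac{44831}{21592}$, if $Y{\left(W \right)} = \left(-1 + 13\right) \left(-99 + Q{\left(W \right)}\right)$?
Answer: $- \frac{44033323}{1014824} \approx -43.39$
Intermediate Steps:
$Q{\left(m \right)} = \sqrt{10 + m}$
$Y{\left(W \right)} = -1188 + 12 \sqrt{10 + W}$ ($Y{\left(W \right)} = \left(-1 + 13\right) \left(-99 + \sqrt{10 + W}\right) = 12 \left(-99 + \sqrt{10 + W}\right) = -1188 + 12 \sqrt{10 + W}$)
$\frac{46602}{Y{\left(15 \right)}} - \frac{44831}{21592} = \frac{46602}{-1188 + 12 \sqrt{10 + 15}} - \frac{44831}{21592} = \frac{46602}{-1188 + 12 \sqrt{25}} - \frac{44831}{21592} = \frac{46602}{-1188 + 12 \cdot 5} - \frac{44831}{21592} = \frac{46602}{-1188 + 60} - \frac{44831}{21592} = \frac{46602}{-1128} - \frac{44831}{21592} = 46602 \left(- \frac{1}{1128}\right) - \frac{44831}{21592} = - \frac{7767}{188} - \frac{44831}{21592} = - \frac{44033323}{1014824}$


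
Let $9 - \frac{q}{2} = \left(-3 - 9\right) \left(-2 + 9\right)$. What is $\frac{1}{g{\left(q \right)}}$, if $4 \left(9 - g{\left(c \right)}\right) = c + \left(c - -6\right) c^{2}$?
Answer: $- \frac{2}{3321291} \approx -6.0218 \cdot 10^{-7}$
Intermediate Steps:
$q = 186$ ($q = 18 - 2 \left(-3 - 9\right) \left(-2 + 9\right) = 18 - 2 \left(\left(-12\right) 7\right) = 18 - -168 = 18 + 168 = 186$)
$g{\left(c \right)} = 9 - \frac{c}{4} - \frac{c^{2} \left(6 + c\right)}{4}$ ($g{\left(c \right)} = 9 - \frac{c + \left(c - -6\right) c^{2}}{4} = 9 - \frac{c + \left(c + 6\right) c^{2}}{4} = 9 - \frac{c + \left(6 + c\right) c^{2}}{4} = 9 - \frac{c + c^{2} \left(6 + c\right)}{4} = 9 - \left(\frac{c}{4} + \frac{c^{2} \left(6 + c\right)}{4}\right) = 9 - \frac{c}{4} - \frac{c^{2} \left(6 + c\right)}{4}$)
$\frac{1}{g{\left(q \right)}} = \frac{1}{9 - \frac{3 \cdot 186^{2}}{2} - \frac{93}{2} - \frac{186^{3}}{4}} = \frac{1}{9 - 51894 - \frac{93}{2} - 1608714} = \frac{1}{- \frac{3321291}{2}} = - \frac{2}{3321291}$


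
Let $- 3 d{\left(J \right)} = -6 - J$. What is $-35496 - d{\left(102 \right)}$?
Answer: $-35532$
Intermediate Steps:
$d{\left(J \right)} = 2 + \frac{J}{3}$ ($d{\left(J \right)} = - \frac{-6 - J}{3} = 2 + \frac{J}{3}$)
$-35496 - d{\left(102 \right)} = -35496 - \left(2 + \frac{1}{3} \cdot 102\right) = -35496 - \left(2 + 34\right) = -35496 - 36 = -35532$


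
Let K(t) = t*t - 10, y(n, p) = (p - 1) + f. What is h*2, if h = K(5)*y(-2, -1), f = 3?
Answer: 30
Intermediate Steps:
y(n, p) = 2 + p (y(n, p) = (p - 1) + 3 = (-1 + p) + 3 = 2 + p)
K(t) = -10 + t**2 (K(t) = t**2 - 10 = -10 + t**2)
h = 15 (h = (-10 + 5**2)*(2 - 1) = (-10 + 25)*1 = 15*1 = 15)
h*2 = 15*2 = 30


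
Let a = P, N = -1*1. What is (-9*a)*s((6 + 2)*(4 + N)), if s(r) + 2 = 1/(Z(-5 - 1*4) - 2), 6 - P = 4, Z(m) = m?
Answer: 414/11 ≈ 37.636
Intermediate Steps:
P = 2 (P = 6 - 1*4 = 6 - 4 = 2)
N = -1
s(r) = -23/11 (s(r) = -2 + 1/((-5 - 1*4) - 2) = -2 + 1/((-5 - 4) - 2) = -2 + 1/(-9 - 2) = -2 + 1/(-11) = -2 - 1/11 = -23/11)
a = 2
(-9*a)*s((6 + 2)*(4 + N)) = -9*2*(-23/11) = -18*(-23/11) = 414/11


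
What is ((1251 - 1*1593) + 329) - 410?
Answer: -423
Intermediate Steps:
((1251 - 1*1593) + 329) - 410 = ((1251 - 1593) + 329) - 410 = (-342 + 329) - 410 = -13 - 410 = -423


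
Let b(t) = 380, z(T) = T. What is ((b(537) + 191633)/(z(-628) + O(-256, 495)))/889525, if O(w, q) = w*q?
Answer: -192013/113279229700 ≈ -1.6950e-6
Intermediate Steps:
O(w, q) = q*w
((b(537) + 191633)/(z(-628) + O(-256, 495)))/889525 = ((380 + 191633)/(-628 + 495*(-256)))/889525 = (192013/(-628 - 126720))*(1/889525) = (192013/(-127348))*(1/889525) = (192013*(-1/127348))*(1/889525) = -192013/127348*1/889525 = -192013/113279229700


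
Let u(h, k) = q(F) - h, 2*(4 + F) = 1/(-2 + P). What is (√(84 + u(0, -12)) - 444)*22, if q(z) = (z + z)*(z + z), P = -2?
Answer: -9768 + 11*√2433/2 ≈ -9496.7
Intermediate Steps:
F = -33/8 (F = -4 + 1/(2*(-2 - 2)) = -4 + (½)/(-4) = -4 + (½)*(-¼) = -4 - ⅛ = -33/8 ≈ -4.1250)
q(z) = 4*z² (q(z) = (2*z)*(2*z) = 4*z²)
u(h, k) = 1089/16 - h (u(h, k) = 4*(-33/8)² - h = 4*(1089/64) - h = 1089/16 - h)
(√(84 + u(0, -12)) - 444)*22 = (√(84 + (1089/16 - 1*0)) - 444)*22 = (√(84 + (1089/16 + 0)) - 444)*22 = (√(84 + 1089/16) - 444)*22 = (√(2433/16) - 444)*22 = (√2433/4 - 444)*22 = (-444 + √2433/4)*22 = -9768 + 11*√2433/2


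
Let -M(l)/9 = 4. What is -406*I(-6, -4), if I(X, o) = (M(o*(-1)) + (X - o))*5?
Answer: 77140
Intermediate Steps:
M(l) = -36 (M(l) = -9*4 = -36)
I(X, o) = -180 - 5*o + 5*X (I(X, o) = (-36 + (X - o))*5 = (-36 + X - o)*5 = -180 - 5*o + 5*X)
-406*I(-6, -4) = -406*(-180 - 5*(-4) + 5*(-6)) = -406*(-180 + 20 - 30) = -406*(-190) = 77140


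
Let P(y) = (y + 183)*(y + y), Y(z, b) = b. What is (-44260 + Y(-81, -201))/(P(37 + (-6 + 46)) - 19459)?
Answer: -44461/20581 ≈ -2.1603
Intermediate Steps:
P(y) = 2*y*(183 + y) (P(y) = (183 + y)*(2*y) = 2*y*(183 + y))
(-44260 + Y(-81, -201))/(P(37 + (-6 + 46)) - 19459) = (-44260 - 201)/(2*(37 + (-6 + 46))*(183 + (37 + (-6 + 46))) - 19459) = -44461/(2*(37 + 40)*(183 + (37 + 40)) - 19459) = -44461/(2*77*(183 + 77) - 19459) = -44461/(2*77*260 - 19459) = -44461/(40040 - 19459) = -44461/20581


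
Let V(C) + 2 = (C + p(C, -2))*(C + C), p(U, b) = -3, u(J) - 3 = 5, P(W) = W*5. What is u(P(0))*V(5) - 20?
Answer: 124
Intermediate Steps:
P(W) = 5*W
u(J) = 8 (u(J) = 3 + 5 = 8)
V(C) = -2 + 2*C*(-3 + C) (V(C) = -2 + (C - 3)*(C + C) = -2 + (-3 + C)*(2*C) = -2 + 2*C*(-3 + C))
u(P(0))*V(5) - 20 = 8*(-2 - 6*5 + 2*5**2) - 20 = 8*(-2 - 30 + 2*25) - 20 = 8*(-2 - 30 + 50) - 20 = 8*18 - 20 = 144 - 20 = 124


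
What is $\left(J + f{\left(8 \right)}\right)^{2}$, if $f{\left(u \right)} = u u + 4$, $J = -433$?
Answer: $133225$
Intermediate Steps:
$f{\left(u \right)} = 4 + u^{2}$ ($f{\left(u \right)} = u^{2} + 4 = 4 + u^{2}$)
$\left(J + f{\left(8 \right)}\right)^{2} = \left(-433 + \left(4 + 8^{2}\right)\right)^{2} = \left(-433 + \left(4 + 64\right)\right)^{2} = \left(-433 + 68\right)^{2} = \left(-365\right)^{2} = 133225$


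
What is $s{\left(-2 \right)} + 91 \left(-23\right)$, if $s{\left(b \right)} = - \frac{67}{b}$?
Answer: $- \frac{4119}{2} \approx -2059.5$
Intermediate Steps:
$s{\left(-2 \right)} + 91 \left(-23\right) = - \frac{67}{-2} + 91 \left(-23\right) = \left(-67\right) \left(- \frac{1}{2}\right) - 2093 = \frac{67}{2} - 2093 = - \frac{4119}{2}$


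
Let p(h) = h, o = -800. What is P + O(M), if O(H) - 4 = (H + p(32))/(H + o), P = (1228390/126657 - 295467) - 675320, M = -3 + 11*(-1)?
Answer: -50042781394600/51549399 ≈ -9.7077e+5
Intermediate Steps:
M = -14 (M = -3 - 11 = -14)
P = -122955740669/126657 (P = (1228390*(1/126657) - 295467) - 675320 = (1228390/126657 - 295467) - 675320 = -37421735429/126657 - 675320 = -122955740669/126657 ≈ -9.7078e+5)
O(H) = 4 + (32 + H)/(-800 + H) (O(H) = 4 + (H + 32)/(H - 800) = 4 + (32 + H)/(-800 + H))
P + O(M) = -122955740669/126657 + (-3168 + 5*(-14))/(-800 - 14) = -122955740669/126657 + (-3168 - 70)/(-814) = -122955740669/126657 - 1/814*(-3238) = -122955740669/126657 + 1619/407 = -50042781394600/51549399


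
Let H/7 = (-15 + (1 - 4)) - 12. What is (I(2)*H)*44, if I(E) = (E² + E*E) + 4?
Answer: -110880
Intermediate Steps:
H = -210 (H = 7*((-15 + (1 - 4)) - 12) = 7*((-15 - 3) - 12) = 7*(-18 - 12) = 7*(-30) = -210)
I(E) = 4 + 2*E² (I(E) = (E² + E²) + 4 = 2*E² + 4 = 4 + 2*E²)
(I(2)*H)*44 = ((4 + 2*2²)*(-210))*44 = ((4 + 2*4)*(-210))*44 = ((4 + 8)*(-210))*44 = (12*(-210))*44 = -2520*44 = -110880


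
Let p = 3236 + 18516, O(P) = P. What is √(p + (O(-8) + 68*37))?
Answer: 2*√6065 ≈ 155.76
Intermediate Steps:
p = 21752
√(p + (O(-8) + 68*37)) = √(21752 + (-8 + 68*37)) = √(21752 + (-8 + 2516)) = √(21752 + 2508) = √24260 = 2*√6065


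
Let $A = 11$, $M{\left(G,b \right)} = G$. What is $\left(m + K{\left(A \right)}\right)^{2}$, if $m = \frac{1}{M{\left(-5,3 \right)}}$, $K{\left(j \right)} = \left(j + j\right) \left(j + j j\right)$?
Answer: $\frac{210801361}{25} \approx 8.432 \cdot 10^{6}$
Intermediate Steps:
$K{\left(j \right)} = 2 j \left(j + j^{2}\right)$
$m = - \frac{1}{5}$ ($m = \frac{1}{-5} = - \frac{1}{5} \approx -0.2$)
$\left(m + K{\left(A \right)}\right)^{2} = \left(- \frac{1}{5} + 2 \cdot 11^{2} \left(1 + 11\right)\right)^{2} = \left(- \frac{1}{5} + 2 \cdot 121 \cdot 12\right)^{2} = \left(- \frac{1}{5} + 2904\right)^{2} = \left(\frac{14519}{5}\right)^{2} = \frac{210801361}{25}$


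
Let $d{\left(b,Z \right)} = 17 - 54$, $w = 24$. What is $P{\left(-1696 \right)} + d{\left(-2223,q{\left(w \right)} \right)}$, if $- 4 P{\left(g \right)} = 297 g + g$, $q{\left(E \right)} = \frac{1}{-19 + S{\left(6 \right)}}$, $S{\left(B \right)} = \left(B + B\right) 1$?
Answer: $126315$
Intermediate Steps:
$S{\left(B \right)} = 2 B$ ($S{\left(B \right)} = 2 B 1 = 2 B$)
$q{\left(E \right)} = - \frac{1}{7}$ ($q{\left(E \right)} = \frac{1}{-19 + 2 \cdot 6} = \frac{1}{-19 + 12} = \frac{1}{-7} = - \frac{1}{7}$)
$d{\left(b,Z \right)} = -37$ ($d{\left(b,Z \right)} = 17 - 54 = -37$)
$P{\left(g \right)} = - \frac{149 g}{2}$ ($P{\left(g \right)} = - \frac{297 g + g}{4} = - \frac{298 g}{4} = - \frac{149 g}{2}$)
$P{\left(-1696 \right)} + d{\left(-2223,q{\left(w \right)} \right)} = \left(- \frac{149}{2}\right) \left(-1696\right) - 37 = 126352 - 37 = 126315$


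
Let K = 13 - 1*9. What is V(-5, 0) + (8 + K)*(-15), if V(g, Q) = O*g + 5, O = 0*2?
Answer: -175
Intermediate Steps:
K = 4 (K = 13 - 9 = 4)
O = 0
V(g, Q) = 5 (V(g, Q) = 0*g + 5 = 0 + 5 = 5)
V(-5, 0) + (8 + K)*(-15) = 5 + (8 + 4)*(-15) = 5 + 12*(-15) = 5 - 180 = -175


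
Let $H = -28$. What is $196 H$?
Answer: $-5488$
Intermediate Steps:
$196 H = 196 \left(-28\right) = -5488$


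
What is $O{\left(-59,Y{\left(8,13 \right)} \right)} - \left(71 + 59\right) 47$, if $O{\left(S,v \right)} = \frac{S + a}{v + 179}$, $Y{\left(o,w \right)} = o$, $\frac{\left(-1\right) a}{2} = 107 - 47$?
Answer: $- \frac{1142749}{187} \approx -6111.0$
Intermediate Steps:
$a = -120$ ($a = - 2 \left(107 - 47\right) = \left(-2\right) 60 = -120$)
$O{\left(S,v \right)} = \frac{-120 + S}{179 + v}$ ($O{\left(S,v \right)} = \frac{S - 120}{v + 179} = \frac{-120 + S}{179 + v}$)
$O{\left(-59,Y{\left(8,13 \right)} \right)} - \left(71 + 59\right) 47 = \frac{-120 - 59}{179 + 8} - \left(71 + 59\right) 47 = \frac{1}{187} \left(-179\right) - 130 \cdot 47 = \frac{1}{187} \left(-179\right) - 6110 = - \frac{179}{187} - 6110 = - \frac{1142749}{187}$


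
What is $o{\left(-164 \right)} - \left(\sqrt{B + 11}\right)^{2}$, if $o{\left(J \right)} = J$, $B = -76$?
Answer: $-99$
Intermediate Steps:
$o{\left(-164 \right)} - \left(\sqrt{B + 11}\right)^{2} = -164 - \left(\sqrt{-76 + 11}\right)^{2} = -164 - \left(\sqrt{-65}\right)^{2} = -164 - \left(i \sqrt{65}\right)^{2} = -164 - -65 = -164 + 65 = -99$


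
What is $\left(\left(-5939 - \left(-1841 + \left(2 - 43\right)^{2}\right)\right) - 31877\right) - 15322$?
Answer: $-52978$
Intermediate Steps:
$\left(\left(-5939 - \left(-1841 + \left(2 - 43\right)^{2}\right)\right) - 31877\right) - 15322 = \left(\left(-5939 - \left(-1841 + \left(-41\right)^{2}\right)\right) - 31877\right) - 15322 = \left(\left(-5939 - \left(-1841 + 1681\right)\right) - 31877\right) - 15322 = \left(\left(-5939 - -160\right) - 31877\right) - 15322 = \left(\left(-5939 + 160\right) - 31877\right) - 15322 = \left(-5779 - 31877\right) - 15322 = -37656 - 15322 = -52978$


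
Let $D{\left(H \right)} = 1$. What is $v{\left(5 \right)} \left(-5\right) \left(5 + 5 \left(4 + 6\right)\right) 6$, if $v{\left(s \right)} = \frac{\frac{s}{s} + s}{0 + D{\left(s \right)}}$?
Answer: $-9900$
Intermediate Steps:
$v{\left(s \right)} = 1 + s$ ($v{\left(s \right)} = \frac{\frac{s}{s} + s}{0 + 1} = \frac{1 + s}{1} = \left(1 + s\right) 1 = 1 + s$)
$v{\left(5 \right)} \left(-5\right) \left(5 + 5 \left(4 + 6\right)\right) 6 = \left(1 + 5\right) \left(-5\right) \left(5 + 5 \left(4 + 6\right)\right) 6 = 6 \left(-5\right) \left(5 + 5 \cdot 10\right) 6 = - 30 \left(5 + 50\right) 6 = \left(-30\right) 55 \cdot 6 = \left(-1650\right) 6 = -9900$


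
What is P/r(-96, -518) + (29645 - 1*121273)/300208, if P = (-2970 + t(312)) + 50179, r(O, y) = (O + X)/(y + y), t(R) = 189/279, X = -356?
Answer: 28448117674779/262907156 ≈ 1.0821e+5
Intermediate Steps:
t(R) = 21/31 (t(R) = 189*(1/279) = 21/31)
r(O, y) = (-356 + O)/(2*y) (r(O, y) = (O - 356)/(y + y) = (-356 + O)/((2*y)) = (-356 + O)*(1/(2*y)) = (-356 + O)/(2*y))
P = 1463500/31 (P = (-2970 + 21/31) + 50179 = -92049/31 + 50179 = 1463500/31 ≈ 47210.)
P/r(-96, -518) + (29645 - 1*121273)/300208 = 1463500/(31*(((½)*(-356 - 96)/(-518)))) + (29645 - 1*121273)/300208 = 1463500/(31*(((½)*(-1/518)*(-452)))) + (29645 - 121273)*(1/300208) = 1463500/(31*(113/259)) - 91628*1/300208 = (1463500/31)*(259/113) - 22907/75052 = 379046500/3503 - 22907/75052 = 28448117674779/262907156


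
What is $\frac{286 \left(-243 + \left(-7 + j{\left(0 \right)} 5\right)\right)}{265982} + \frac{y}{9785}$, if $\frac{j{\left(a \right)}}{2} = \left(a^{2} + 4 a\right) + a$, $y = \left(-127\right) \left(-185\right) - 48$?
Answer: $\frac{2768426227}{1301316935} \approx 2.1274$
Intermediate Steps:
$y = 23447$ ($y = 23495 - 48 = 23447$)
$j{\left(a \right)} = 2 a^{2} + 10 a$ ($j{\left(a \right)} = 2 \left(\left(a^{2} + 4 a\right) + a\right) = 2 \left(a^{2} + 5 a\right) = 2 a^{2} + 10 a$)
$\frac{286 \left(-243 + \left(-7 + j{\left(0 \right)} 5\right)\right)}{265982} + \frac{y}{9785} = \frac{286 \left(-243 - \left(7 - 2 \cdot 0 \left(5 + 0\right) 5\right)\right)}{265982} + \frac{23447}{9785} = 286 \left(-243 - \left(7 - 2 \cdot 0 \cdot 5 \cdot 5\right)\right) \frac{1}{265982} + 23447 \cdot \frac{1}{9785} = 286 \left(-243 + \left(-7 + 0 \cdot 5\right)\right) \frac{1}{265982} + \frac{23447}{9785} = 286 \left(-243 + \left(-7 + 0\right)\right) \frac{1}{265982} + \frac{23447}{9785} = 286 \left(-243 - 7\right) \frac{1}{265982} + \frac{23447}{9785} = 286 \left(-250\right) \frac{1}{265982} + \frac{23447}{9785} = \left(-71500\right) \frac{1}{265982} + \frac{23447}{9785} = - \frac{35750}{132991} + \frac{23447}{9785} = \frac{2768426227}{1301316935}$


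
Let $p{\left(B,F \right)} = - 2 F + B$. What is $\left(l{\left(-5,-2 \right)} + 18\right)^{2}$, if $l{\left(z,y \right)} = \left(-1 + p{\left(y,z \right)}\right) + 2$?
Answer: $729$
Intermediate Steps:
$p{\left(B,F \right)} = B - 2 F$
$l{\left(z,y \right)} = 1 + y - 2 z$ ($l{\left(z,y \right)} = \left(-1 + \left(y - 2 z\right)\right) + 2 = \left(-1 + y - 2 z\right) + 2 = 1 + y - 2 z$)
$\left(l{\left(-5,-2 \right)} + 18\right)^{2} = \left(\left(1 - 2 - -10\right) + 18\right)^{2} = \left(\left(1 - 2 + 10\right) + 18\right)^{2} = \left(9 + 18\right)^{2} = 27^{2} = 729$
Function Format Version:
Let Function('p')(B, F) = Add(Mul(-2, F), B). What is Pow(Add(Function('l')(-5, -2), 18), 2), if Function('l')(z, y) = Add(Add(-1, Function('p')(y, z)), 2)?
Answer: 729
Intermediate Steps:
Function('p')(B, F) = Add(B, Mul(-2, F))
Function('l')(z, y) = Add(1, y, Mul(-2, z)) (Function('l')(z, y) = Add(Add(-1, Add(y, Mul(-2, z))), 2) = Add(Add(-1, y, Mul(-2, z)), 2) = Add(1, y, Mul(-2, z)))
Pow(Add(Function('l')(-5, -2), 18), 2) = Pow(Add(Add(1, -2, Mul(-2, -5)), 18), 2) = Pow(Add(Add(1, -2, 10), 18), 2) = Pow(Add(9, 18), 2) = Pow(27, 2) = 729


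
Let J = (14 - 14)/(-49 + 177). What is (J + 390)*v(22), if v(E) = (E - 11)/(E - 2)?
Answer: 429/2 ≈ 214.50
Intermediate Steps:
J = 0 (J = 0/128 = 0*(1/128) = 0)
v(E) = (-11 + E)/(-2 + E)
(J + 390)*v(22) = (0 + 390)*((-11 + 22)/(-2 + 22)) = 390*(11/20) = 429/2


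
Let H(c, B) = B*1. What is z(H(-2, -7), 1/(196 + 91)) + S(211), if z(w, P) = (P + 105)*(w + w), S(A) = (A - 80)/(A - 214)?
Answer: -186187/123 ≈ -1513.7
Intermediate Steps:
H(c, B) = B
S(A) = (-80 + A)/(-214 + A)
z(w, P) = 2*w*(105 + P) (z(w, P) = (105 + P)*(2*w) = 2*w*(105 + P))
z(H(-2, -7), 1/(196 + 91)) + S(211) = 2*(-7)*(105 + 1/(196 + 91)) + (-80 + 211)/(-214 + 211) = 2*(-7)*(105 + 1/287) + 131/(-3) = 2*(-7)*(105 + 1/287) - ⅓*131 = 2*(-7)*(30136/287) - 131/3 = -60272/41 - 131/3 = -186187/123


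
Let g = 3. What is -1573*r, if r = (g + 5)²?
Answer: -100672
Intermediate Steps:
r = 64 (r = (3 + 5)² = 8² = 64)
-1573*r = -1573*64 = -100672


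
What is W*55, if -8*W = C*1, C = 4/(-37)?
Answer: 55/74 ≈ 0.74324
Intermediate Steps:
C = -4/37 (C = 4*(-1/37) = -4/37 ≈ -0.10811)
W = 1/74 (W = -(-1)/74 = -⅛*(-4/37) = 1/74 ≈ 0.013514)
W*55 = (1/74)*55 = 55/74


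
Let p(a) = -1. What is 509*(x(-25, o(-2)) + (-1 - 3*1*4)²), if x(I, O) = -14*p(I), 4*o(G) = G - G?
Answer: 93147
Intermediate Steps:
o(G) = 0 (o(G) = (G - G)/4 = (¼)*0 = 0)
x(I, O) = 14 (x(I, O) = -14*(-1) = 14)
509*(x(-25, o(-2)) + (-1 - 3*1*4)²) = 509*(14 + (-1 - 3*1*4)²) = 509*(14 + (-1 - 3*4)²) = 509*(14 + (-1 - 12)²) = 509*(14 + (-13)²) = 509*(14 + 169) = 509*183 = 93147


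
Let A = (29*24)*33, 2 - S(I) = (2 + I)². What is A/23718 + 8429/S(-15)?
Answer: -32680561/660151 ≈ -49.505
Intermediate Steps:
S(I) = 2 - (2 + I)²
A = 22968 (A = 696*33 = 22968)
A/23718 + 8429/S(-15) = 22968/23718 + 8429/(2 - (2 - 15)²) = 22968*(1/23718) + 8429/(2 - 1*(-13)²) = 3828/3953 + 8429/(2 - 1*169) = 3828/3953 + 8429/(2 - 169) = 3828/3953 + 8429/(-167) = 3828/3953 + 8429*(-1/167) = 3828/3953 - 8429/167 = -32680561/660151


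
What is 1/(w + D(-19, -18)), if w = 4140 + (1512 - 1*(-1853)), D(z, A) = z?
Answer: 1/7486 ≈ 0.00013358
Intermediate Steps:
w = 7505 (w = 4140 + (1512 + 1853) = 4140 + 3365 = 7505)
1/(w + D(-19, -18)) = 1/(7505 - 19) = 1/7486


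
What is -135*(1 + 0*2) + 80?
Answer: -55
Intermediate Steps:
-135*(1 + 0*2) + 80 = -135*(1 + 0) + 80 = -135*1 + 80 = -135 + 80 = -55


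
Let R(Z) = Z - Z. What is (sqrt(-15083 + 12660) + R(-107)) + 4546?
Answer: 4546 + I*sqrt(2423) ≈ 4546.0 + 49.224*I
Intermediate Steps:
R(Z) = 0
(sqrt(-15083 + 12660) + R(-107)) + 4546 = (sqrt(-15083 + 12660) + 0) + 4546 = (sqrt(-2423) + 0) + 4546 = (I*sqrt(2423) + 0) + 4546 = I*sqrt(2423) + 4546 = 4546 + I*sqrt(2423)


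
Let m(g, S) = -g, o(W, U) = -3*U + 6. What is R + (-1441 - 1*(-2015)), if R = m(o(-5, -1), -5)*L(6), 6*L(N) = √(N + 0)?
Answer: 574 - 3*√6/2 ≈ 570.33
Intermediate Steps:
o(W, U) = 6 - 3*U
L(N) = √N/6 (L(N) = √(N + 0)/6 = √N/6)
R = -3*√6/2 (R = (-(6 - 3*(-1)))*(√6/6) = (-(6 + 3))*(√6/6) = (-1*9)*(√6/6) = -3*√6/2 ≈ -3.6742)
R + (-1441 - 1*(-2015)) = -3*√6/2 + (-1441 - 1*(-2015)) = -3*√6/2 + (-1441 + 2015) = -3*√6/2 + 574 = 574 - 3*√6/2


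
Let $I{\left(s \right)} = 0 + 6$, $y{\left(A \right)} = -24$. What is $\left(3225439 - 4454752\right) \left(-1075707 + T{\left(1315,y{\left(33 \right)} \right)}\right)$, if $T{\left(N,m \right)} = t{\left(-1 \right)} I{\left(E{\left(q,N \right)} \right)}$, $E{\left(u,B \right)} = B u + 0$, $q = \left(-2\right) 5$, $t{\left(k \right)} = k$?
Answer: $1322387975169$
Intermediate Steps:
$q = -10$
$E{\left(u,B \right)} = B u$
$I{\left(s \right)} = 6$
$T{\left(N,m \right)} = -6$ ($T{\left(N,m \right)} = \left(-1\right) 6 = -6$)
$\left(3225439 - 4454752\right) \left(-1075707 + T{\left(1315,y{\left(33 \right)} \right)}\right) = \left(3225439 - 4454752\right) \left(-1075707 - 6\right) = \left(-1229313\right) \left(-1075713\right) = 1322387975169$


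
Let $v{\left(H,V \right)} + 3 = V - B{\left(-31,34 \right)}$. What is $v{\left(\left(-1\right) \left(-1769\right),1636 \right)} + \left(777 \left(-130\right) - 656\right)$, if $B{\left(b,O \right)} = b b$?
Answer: $-100994$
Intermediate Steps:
$B{\left(b,O \right)} = b^{2}$
$v{\left(H,V \right)} = -964 + V$ ($v{\left(H,V \right)} = -3 + \left(V - \left(-31\right)^{2}\right) = -3 + \left(V - 961\right) = -3 + \left(-961 + V\right) = -964 + V$)
$v{\left(\left(-1\right) \left(-1769\right),1636 \right)} + \left(777 \left(-130\right) - 656\right) = \left(-964 + 1636\right) + \left(777 \left(-130\right) - 656\right) = 672 - 101666 = -100994$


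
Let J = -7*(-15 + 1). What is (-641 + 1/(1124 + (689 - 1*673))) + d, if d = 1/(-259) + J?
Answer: -160327061/295260 ≈ -543.00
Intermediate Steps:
J = 98 (J = -7*(-14) = 98)
d = 25381/259 (d = 1/(-259) + 98 = -1/259 + 98 = 25381/259 ≈ 97.996)
(-641 + 1/(1124 + (689 - 1*673))) + d = (-641 + 1/(1124 + (689 - 1*673))) + 25381/259 = (-641 + 1/(1124 + (689 - 673))) + 25381/259 = (-641 + 1/(1124 + 16)) + 25381/259 = (-641 + 1/1140) + 25381/259 = -730739/1140 + 25381/259 = -160327061/295260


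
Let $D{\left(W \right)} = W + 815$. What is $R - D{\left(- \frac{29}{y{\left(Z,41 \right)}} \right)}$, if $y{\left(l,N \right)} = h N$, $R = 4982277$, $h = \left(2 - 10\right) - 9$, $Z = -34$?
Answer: $\frac{3472078985}{697} \approx 4.9815 \cdot 10^{6}$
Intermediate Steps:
$h = -17$ ($h = -8 - 9 = -17$)
$y{\left(l,N \right)} = - 17 N$
$D{\left(W \right)} = 815 + W$
$R - D{\left(- \frac{29}{y{\left(Z,41 \right)}} \right)} = 4982277 - \left(815 - \frac{29}{\left(-17\right) 41}\right) = 4982277 - \left(815 - \frac{29}{-697}\right) = 4982277 - \left(815 - - \frac{29}{697}\right) = 4982277 - \left(815 + \frac{29}{697}\right) = 4982277 - \frac{568084}{697} = \frac{3472078985}{697}$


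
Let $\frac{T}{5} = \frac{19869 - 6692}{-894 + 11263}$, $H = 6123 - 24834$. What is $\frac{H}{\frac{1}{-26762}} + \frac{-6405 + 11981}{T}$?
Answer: $\frac{32991561894614}{65885} \approx 5.0074 \cdot 10^{8}$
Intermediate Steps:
$H = -18711$
$T = \frac{65885}{10369}$ ($T = 5 \frac{19869 - 6692}{-894 + 11263} = 5 \cdot \frac{13177}{10369} = \frac{65885}{10369} \approx 6.354$)
$\frac{H}{\frac{1}{-26762}} + \frac{-6405 + 11981}{T} = - \frac{18711}{\frac{1}{-26762}} + \frac{-6405 + 11981}{\frac{65885}{10369}} = - \frac{18711}{- \frac{1}{26762}} + 5576 \cdot \frac{10369}{65885} = \left(-18711\right) \left(-26762\right) + \frac{57817544}{65885} = 500743782 + \frac{57817544}{65885} = \frac{32991561894614}{65885}$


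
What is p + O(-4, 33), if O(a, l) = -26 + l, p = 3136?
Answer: 3143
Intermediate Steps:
p + O(-4, 33) = 3136 + (-26 + 33) = 3136 + 7 = 3143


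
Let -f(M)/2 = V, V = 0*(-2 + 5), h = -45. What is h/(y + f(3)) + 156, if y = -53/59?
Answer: 10923/53 ≈ 206.09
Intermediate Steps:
V = 0 (V = 0*3 = 0)
f(M) = 0 (f(M) = -2*0 = 0)
y = -53/59 (y = -53*1/59 = -53/59 ≈ -0.89830)
h/(y + f(3)) + 156 = -45/(-53/59 + 0) + 156 = -45/(-53/59) + 156 = -59/53*(-45) + 156 = 2655/53 + 156 = 10923/53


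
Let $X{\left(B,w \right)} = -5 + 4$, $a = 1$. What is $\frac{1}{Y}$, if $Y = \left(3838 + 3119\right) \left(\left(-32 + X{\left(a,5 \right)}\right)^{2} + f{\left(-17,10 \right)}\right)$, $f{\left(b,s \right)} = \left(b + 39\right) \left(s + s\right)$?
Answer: $\frac{1}{10637253} \approx 9.4009 \cdot 10^{-8}$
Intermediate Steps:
$X{\left(B,w \right)} = -1$
$f{\left(b,s \right)} = 2 s \left(39 + b\right)$ ($f{\left(b,s \right)} = \left(39 + b\right) 2 s = 2 s \left(39 + b\right)$)
$Y = 10637253$ ($Y = \left(3838 + 3119\right) \left(\left(-32 - 1\right)^{2} + 2 \cdot 10 \left(39 - 17\right)\right) = 6957 \left(\left(-33\right)^{2} + 2 \cdot 10 \cdot 22\right) = 6957 \left(1089 + 440\right) = 6957 \cdot 1529 = 10637253$)
$\frac{1}{Y} = \frac{1}{10637253}$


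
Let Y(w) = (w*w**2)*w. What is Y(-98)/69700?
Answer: 23059204/17425 ≈ 1323.3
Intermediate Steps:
Y(w) = w**4 (Y(w) = w**3*w = w**4)
Y(-98)/69700 = (-98)**4/69700 = 92236816*(1/69700) = 23059204/17425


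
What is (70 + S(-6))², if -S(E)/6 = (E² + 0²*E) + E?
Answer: 12100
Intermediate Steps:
S(E) = -6*E - 6*E² (S(E) = -6*((E² + 0²*E) + E) = -6*((E² + 0*E) + E) = -6*((E² + 0) + E) = -6*(E² + E) = -6*(E + E²) = -6*E - 6*E²)
(70 + S(-6))² = (70 - 6*(-6)*(1 - 6))² = (70 - 6*(-6)*(-5))² = (70 - 180)² = (-110)² = 12100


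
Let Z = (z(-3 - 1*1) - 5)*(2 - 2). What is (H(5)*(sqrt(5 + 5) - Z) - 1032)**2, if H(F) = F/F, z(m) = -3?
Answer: (1032 - sqrt(10))**2 ≈ 1.0585e+6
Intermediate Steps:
Z = 0 (Z = (-3 - 5)*(2 - 2) = -8*0 = 0)
H(F) = 1
(H(5)*(sqrt(5 + 5) - Z) - 1032)**2 = (1*(sqrt(5 + 5) - 1*0) - 1032)**2 = (1*(sqrt(10) + 0) - 1032)**2 = (1*sqrt(10) - 1032)**2 = (sqrt(10) - 1032)**2 = (-1032 + sqrt(10))**2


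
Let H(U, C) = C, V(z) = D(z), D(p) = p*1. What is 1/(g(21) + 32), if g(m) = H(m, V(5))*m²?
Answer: 1/2237 ≈ 0.00044703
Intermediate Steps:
D(p) = p
V(z) = z
g(m) = 5*m²
1/(g(21) + 32) = 1/(5*21² + 32) = 1/(5*441 + 32) = 1/(2205 + 32) = 1/2237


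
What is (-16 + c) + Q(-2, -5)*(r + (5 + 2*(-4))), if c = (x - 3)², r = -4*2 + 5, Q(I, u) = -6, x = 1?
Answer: 24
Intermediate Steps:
r = -3 (r = -8 + 5 = -3)
c = 4 (c = (1 - 3)² = (-2)² = 4)
(-16 + c) + Q(-2, -5)*(r + (5 + 2*(-4))) = (-16 + 4) - 6*(-3 + (5 + 2*(-4))) = -12 - 6*(-3 + (5 - 8)) = -12 - 6*(-3 - 3) = -12 - 6*(-6) = -12 + 36 = 24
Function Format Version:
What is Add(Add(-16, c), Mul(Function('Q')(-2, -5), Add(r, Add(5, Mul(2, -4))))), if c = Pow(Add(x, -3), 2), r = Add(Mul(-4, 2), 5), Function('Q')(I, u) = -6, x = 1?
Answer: 24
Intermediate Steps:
r = -3 (r = Add(-8, 5) = -3)
c = 4 (c = Pow(Add(1, -3), 2) = Pow(-2, 2) = 4)
Add(Add(-16, c), Mul(Function('Q')(-2, -5), Add(r, Add(5, Mul(2, -4))))) = Add(Add(-16, 4), Mul(-6, Add(-3, Add(5, Mul(2, -4))))) = Add(-12, Mul(-6, Add(-3, Add(5, -8)))) = Add(-12, Mul(-6, Add(-3, -3))) = Add(-12, Mul(-6, -6)) = Add(-12, 36) = 24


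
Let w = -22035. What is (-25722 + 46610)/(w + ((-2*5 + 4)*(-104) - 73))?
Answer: -5222/5371 ≈ -0.97226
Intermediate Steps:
(-25722 + 46610)/(w + ((-2*5 + 4)*(-104) - 73)) = (-25722 + 46610)/(-22035 + ((-2*5 + 4)*(-104) - 73)) = 20888/(-22035 + ((-10 + 4)*(-104) - 73)) = 20888/(-22035 + (-6*(-104) - 73)) = 20888/(-22035 + (624 - 73)) = 20888/(-22035 + 551) = 20888/(-21484) = 20888*(-1/21484) = -5222/5371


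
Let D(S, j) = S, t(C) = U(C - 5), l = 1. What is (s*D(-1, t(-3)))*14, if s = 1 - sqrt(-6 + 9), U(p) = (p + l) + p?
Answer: -14 + 14*sqrt(3) ≈ 10.249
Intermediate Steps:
U(p) = 1 + 2*p (U(p) = (p + 1) + p = (1 + p) + p = 1 + 2*p)
t(C) = -9 + 2*C (t(C) = 1 + 2*(C - 5) = 1 + 2*(-5 + C) = 1 + (-10 + 2*C) = -9 + 2*C)
s = 1 - sqrt(3) ≈ -0.73205
(s*D(-1, t(-3)))*14 = ((1 - sqrt(3))*(-1))*14 = (-1 + sqrt(3))*14 = -14 + 14*sqrt(3)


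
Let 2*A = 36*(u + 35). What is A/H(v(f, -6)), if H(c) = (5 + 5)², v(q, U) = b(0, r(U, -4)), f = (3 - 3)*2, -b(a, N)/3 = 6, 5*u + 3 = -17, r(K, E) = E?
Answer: 279/50 ≈ 5.5800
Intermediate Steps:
u = -4 (u = -⅗ + (⅕)*(-17) = -⅗ - 17/5 = -4)
b(a, N) = -18 (b(a, N) = -3*6 = -18)
f = 0 (f = 0*2 = 0)
v(q, U) = -18
A = 558 (A = (36*(-4 + 35))/2 = (36*31)/2 = (½)*1116 = 558)
H(c) = 100 (H(c) = 10² = 100)
A/H(v(f, -6)) = 558/100 = 558*(1/100) = 279/50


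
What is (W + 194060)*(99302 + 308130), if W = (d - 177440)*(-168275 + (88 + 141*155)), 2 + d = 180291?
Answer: -169779280765056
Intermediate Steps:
d = 180289 (d = -2 + 180291 = 180289)
W = -416899868 (W = (180289 - 177440)*(-168275 + (88 + 141*155)) = 2849*(-168275 + (88 + 21855)) = 2849*(-168275 + 21943) = 2849*(-146332) = -416899868)
(W + 194060)*(99302 + 308130) = (-416899868 + 194060)*(99302 + 308130) = -416705808*407432 = -169779280765056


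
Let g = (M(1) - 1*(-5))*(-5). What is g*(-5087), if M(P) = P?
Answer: 152610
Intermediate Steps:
g = -30 (g = (1 - 1*(-5))*(-5) = (1 + 5)*(-5) = 6*(-5) = -30)
g*(-5087) = -30*(-5087) = 152610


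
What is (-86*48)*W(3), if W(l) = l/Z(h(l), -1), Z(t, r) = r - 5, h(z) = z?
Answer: 2064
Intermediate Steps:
Z(t, r) = -5 + r
W(l) = -l/6 (W(l) = l/(-5 - 1) = l/(-6) = l*(-1/6) = -l/6)
(-86*48)*W(3) = (-86*48)*(-1/6*3) = -4128*(-1/2) = 2064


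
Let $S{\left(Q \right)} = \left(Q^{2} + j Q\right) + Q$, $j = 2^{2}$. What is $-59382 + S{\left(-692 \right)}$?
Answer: $416022$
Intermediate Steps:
$j = 4$
$S{\left(Q \right)} = Q^{2} + 5 Q$ ($S{\left(Q \right)} = \left(Q^{2} + 4 Q\right) + Q = Q^{2} + 5 Q$)
$-59382 + S{\left(-692 \right)} = -59382 - 692 \left(5 - 692\right) = -59382 - -475404 = -59382 + 475404 = 416022$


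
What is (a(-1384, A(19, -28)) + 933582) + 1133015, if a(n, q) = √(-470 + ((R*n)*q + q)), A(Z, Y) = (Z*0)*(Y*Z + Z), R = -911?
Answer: 2066597 + I*√470 ≈ 2.0666e+6 + 21.679*I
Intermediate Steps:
A(Z, Y) = 0 (A(Z, Y) = 0*(Z + Y*Z) = 0)
a(n, q) = √(-470 + q - 911*n*q) (a(n, q) = √(-470 + ((-911*n)*q + q)) = √(-470 + (-911*n*q + q)) = √(-470 + (q - 911*n*q)) = √(-470 + q - 911*n*q))
(a(-1384, A(19, -28)) + 933582) + 1133015 = (√(-470 + 0 - 911*(-1384)*0) + 933582) + 1133015 = (√(-470 + 0 + 0) + 933582) + 1133015 = (√(-470) + 933582) + 1133015 = (I*√470 + 933582) + 1133015 = (933582 + I*√470) + 1133015 = 2066597 + I*√470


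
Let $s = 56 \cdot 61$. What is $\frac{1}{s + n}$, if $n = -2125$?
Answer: $\frac{1}{1291} \approx 0.00077459$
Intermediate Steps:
$s = 3416$
$\frac{1}{s + n} = \frac{1}{3416 - 2125} = \frac{1}{1291}$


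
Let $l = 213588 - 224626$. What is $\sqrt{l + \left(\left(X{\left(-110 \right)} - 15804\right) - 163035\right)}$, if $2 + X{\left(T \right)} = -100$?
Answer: $i \sqrt{189979} \approx 435.87 i$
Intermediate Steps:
$l = -11038$ ($l = 213588 - 224626 = -11038$)
$X{\left(T \right)} = -102$ ($X{\left(T \right)} = -2 - 100 = -102$)
$\sqrt{l + \left(\left(X{\left(-110 \right)} - 15804\right) - 163035\right)} = \sqrt{-11038 - 178941} = \sqrt{-189979} = i \sqrt{189979}$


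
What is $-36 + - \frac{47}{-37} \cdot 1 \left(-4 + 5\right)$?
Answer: $- \frac{1285}{37} \approx -34.73$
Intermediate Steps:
$-36 + - \frac{47}{-37} \cdot 1 \left(-4 + 5\right) = -36 + \left(-47\right) \left(- \frac{1}{37}\right) 1 \cdot 1 = -36 + \frac{47}{37} \cdot 1 = -36 + \frac{47}{37} = - \frac{1285}{37}$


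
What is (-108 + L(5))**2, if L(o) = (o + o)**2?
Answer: 64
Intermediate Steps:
L(o) = 4*o**2 (L(o) = (2*o)**2 = 4*o**2)
(-108 + L(5))**2 = (-108 + 4*5**2)**2 = (-108 + 4*25)**2 = (-108 + 100)**2 = (-8)**2 = 64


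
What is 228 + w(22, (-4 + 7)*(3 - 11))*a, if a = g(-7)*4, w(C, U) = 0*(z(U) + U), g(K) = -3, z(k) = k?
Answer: 228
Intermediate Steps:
w(C, U) = 0 (w(C, U) = 0*(U + U) = 0*(2*U) = 0)
a = -12 (a = -3*4 = -12)
228 + w(22, (-4 + 7)*(3 - 11))*a = 228 + 0*(-12) = 228 + 0 = 228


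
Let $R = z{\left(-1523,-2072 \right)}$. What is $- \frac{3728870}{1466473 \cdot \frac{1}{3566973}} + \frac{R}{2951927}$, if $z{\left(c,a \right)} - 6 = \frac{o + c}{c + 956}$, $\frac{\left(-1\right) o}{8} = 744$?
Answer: $- \frac{22262079893270451393769}{2454498345048057} \approx -9.0699 \cdot 10^{6}$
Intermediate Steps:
$o = -5952$ ($o = \left(-8\right) 744 = -5952$)
$z{\left(c,a \right)} = 6 + \frac{-5952 + c}{956 + c}$ ($z{\left(c,a \right)} = 6 + \frac{-5952 + c}{c + 956} = 6 + \frac{-5952 + c}{956 + c}$)
$R = \frac{10877}{567}$ ($R = \frac{-216 + 7 \left(-1523\right)}{956 - 1523} = \frac{-216 - 10661}{-567} = \left(- \frac{1}{567}\right) \left(-10877\right) = \frac{10877}{567} \approx 19.183$)
$- \frac{3728870}{1466473 \cdot \frac{1}{3566973}} + \frac{R}{2951927} = - \frac{3728870}{1466473 \cdot \frac{1}{3566973}} + \frac{10877}{567 \cdot 2951927} = - \frac{3728870}{1466473 \cdot \frac{1}{3566973}} + \frac{10877}{567} \cdot \frac{1}{2951927} = - \frac{3728870}{\frac{1466473}{3566973}} + \frac{10877}{1673742609} = \left(-3728870\right) \frac{3566973}{1466473} + \frac{10877}{1673742609} = - \frac{13300778610510}{1466473} + \frac{10877}{1673742609} = - \frac{22262079893270451393769}{2454498345048057}$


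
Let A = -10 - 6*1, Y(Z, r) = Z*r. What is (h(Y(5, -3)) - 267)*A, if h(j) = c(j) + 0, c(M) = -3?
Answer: 4320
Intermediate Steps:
A = -16 (A = -10 - 6 = -16)
h(j) = -3 (h(j) = -3 + 0 = -3)
(h(Y(5, -3)) - 267)*A = (-3 - 267)*(-16) = -270*(-16) = 4320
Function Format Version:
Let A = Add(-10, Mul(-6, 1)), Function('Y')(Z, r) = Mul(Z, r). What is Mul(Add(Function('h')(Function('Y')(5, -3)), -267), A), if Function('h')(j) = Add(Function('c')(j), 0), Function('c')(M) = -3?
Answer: 4320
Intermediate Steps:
A = -16 (A = Add(-10, -6) = -16)
Function('h')(j) = -3 (Function('h')(j) = Add(-3, 0) = -3)
Mul(Add(Function('h')(Function('Y')(5, -3)), -267), A) = Mul(Add(-3, -267), -16) = Mul(-270, -16) = 4320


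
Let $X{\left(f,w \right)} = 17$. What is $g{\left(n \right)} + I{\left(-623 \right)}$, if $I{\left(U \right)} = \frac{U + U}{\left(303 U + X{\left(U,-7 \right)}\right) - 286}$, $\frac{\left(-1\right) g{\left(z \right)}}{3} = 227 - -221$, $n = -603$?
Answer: $- \frac{127032913}{94519} \approx -1344.0$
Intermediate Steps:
$g{\left(z \right)} = -1344$ ($g{\left(z \right)} = - 3 \left(227 - -221\right) = - 3 \left(227 + 221\right) = \left(-3\right) 448 = -1344$)
$I{\left(U \right)} = \frac{2 U}{-269 + 303 U}$ ($I{\left(U \right)} = \frac{U + U}{\left(303 U + 17\right) - 286} = \frac{2 U}{\left(17 + 303 U\right) - 286} = \frac{2 U}{-269 + 303 U}$)
$g{\left(n \right)} + I{\left(-623 \right)} = -1344 + 2 \left(-623\right) \frac{1}{-269 + 303 \left(-623\right)} = -1344 + 2 \left(-623\right) \frac{1}{-269 - 188769} = -1344 + 2 \left(-623\right) \frac{1}{-189038} = -1344 + 2 \left(-623\right) \left(- \frac{1}{189038}\right) = -1344 + \frac{623}{94519} = - \frac{127032913}{94519}$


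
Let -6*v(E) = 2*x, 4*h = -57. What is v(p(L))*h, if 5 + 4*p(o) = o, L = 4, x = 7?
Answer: 133/4 ≈ 33.250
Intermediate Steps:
h = -57/4 (h = (1/4)*(-57) = -57/4 ≈ -14.250)
p(o) = -5/4 + o/4
v(E) = -7/3
v(p(L))*h = -7/3*(-57/4) = 133/4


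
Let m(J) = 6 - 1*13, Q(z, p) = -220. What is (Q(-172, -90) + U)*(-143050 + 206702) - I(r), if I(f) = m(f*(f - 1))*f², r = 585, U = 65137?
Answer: 4134492459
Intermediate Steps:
m(J) = -7 (m(J) = 6 - 13 = -7)
I(f) = -7*f²
(Q(-172, -90) + U)*(-143050 + 206702) - I(r) = (-220 + 65137)*(-143050 + 206702) - (-7)*585² = 64917*63652 - (-7)*342225 = 4132096884 - 1*(-2395575) = 4132096884 + 2395575 = 4134492459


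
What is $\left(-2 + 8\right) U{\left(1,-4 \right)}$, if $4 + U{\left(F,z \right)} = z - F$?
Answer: $-54$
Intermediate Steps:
$U{\left(F,z \right)} = -4 + z - F$ ($U{\left(F,z \right)} = -4 - \left(F - z\right) = -4 + z - F$)
$\left(-2 + 8\right) U{\left(1,-4 \right)} = \left(-2 + 8\right) \left(-4 - 4 - 1\right) = 6 \left(-4 - 4 - 1\right) = 6 \left(-9\right) = -54$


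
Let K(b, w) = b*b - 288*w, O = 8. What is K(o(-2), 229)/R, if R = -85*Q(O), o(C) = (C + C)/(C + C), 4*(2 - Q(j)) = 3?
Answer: 263804/425 ≈ 620.71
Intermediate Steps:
Q(j) = 5/4 (Q(j) = 2 - ¼*3 = 2 - ¾ = 5/4)
o(C) = 1 (o(C) = (2*C)/((2*C)) = (2*C)*(1/(2*C)) = 1)
K(b, w) = b² - 288*w
R = -425/4 (R = -85*5/4 = -425/4 ≈ -106.25)
K(o(-2), 229)/R = (1² - 288*229)/(-425/4) = (1 - 65952)*(-4/425) = -65951*(-4/425) = 263804/425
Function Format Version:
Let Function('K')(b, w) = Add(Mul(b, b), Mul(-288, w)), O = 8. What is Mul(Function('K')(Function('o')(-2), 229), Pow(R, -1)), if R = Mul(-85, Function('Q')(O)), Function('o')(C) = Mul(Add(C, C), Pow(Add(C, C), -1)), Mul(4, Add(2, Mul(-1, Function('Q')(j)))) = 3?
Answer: Rational(263804, 425) ≈ 620.71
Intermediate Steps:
Function('Q')(j) = Rational(5, 4) (Function('Q')(j) = Add(2, Mul(Rational(-1, 4), 3)) = Add(2, Rational(-3, 4)) = Rational(5, 4))
Function('o')(C) = 1 (Function('o')(C) = Mul(Mul(2, C), Pow(Mul(2, C), -1)) = Mul(Mul(2, C), Mul(Rational(1, 2), Pow(C, -1))) = 1)
Function('K')(b, w) = Add(Pow(b, 2), Mul(-288, w))
R = Rational(-425, 4) (R = Mul(-85, Rational(5, 4)) = Rational(-425, 4) ≈ -106.25)
Mul(Function('K')(Function('o')(-2), 229), Pow(R, -1)) = Mul(Add(Pow(1, 2), Mul(-288, 229)), Pow(Rational(-425, 4), -1)) = Mul(Add(1, -65952), Rational(-4, 425)) = Mul(-65951, Rational(-4, 425)) = Rational(263804, 425)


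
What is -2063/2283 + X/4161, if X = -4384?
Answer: -6197605/3166521 ≈ -1.9572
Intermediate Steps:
-2063/2283 + X/4161 = -2063/2283 - 4384/4161 = -6197605/3166521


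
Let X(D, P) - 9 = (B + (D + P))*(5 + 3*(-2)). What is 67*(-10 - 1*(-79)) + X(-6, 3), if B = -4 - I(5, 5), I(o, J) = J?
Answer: 4644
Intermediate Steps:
B = -9 (B = -4 - 1*5 = -4 - 5 = -9)
X(D, P) = 18 - D - P (X(D, P) = 9 + (-9 + (D + P))*(5 + 3*(-2)) = 9 + (-9 + D + P)*(5 - 6) = 9 + (-9 + D + P)*(-1) = 9 + (9 - D - P) = 18 - D - P)
67*(-10 - 1*(-79)) + X(-6, 3) = 67*(-10 - 1*(-79)) + (18 - 1*(-6) - 1*3) = 67*(-10 + 79) + (18 + 6 - 3) = 67*69 + 21 = 4623 + 21 = 4644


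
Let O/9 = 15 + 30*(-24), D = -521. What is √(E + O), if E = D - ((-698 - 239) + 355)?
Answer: 2*I*√1571 ≈ 79.272*I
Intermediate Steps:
O = -6345 (O = 9*(15 + 30*(-24)) = 9*(15 - 720) = 9*(-705) = -6345)
E = 61 (E = -521 - ((-698 - 239) + 355) = -521 - (-937 + 355) = -521 - 1*(-582) = -521 + 582 = 61)
√(E + O) = √(61 - 6345) = √(-6284) = 2*I*√1571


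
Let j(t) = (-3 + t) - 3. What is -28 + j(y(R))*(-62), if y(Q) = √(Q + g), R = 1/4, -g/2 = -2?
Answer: 344 - 31*√17 ≈ 216.18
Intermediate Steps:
g = 4 (g = -2*(-2) = 4)
R = ¼ ≈ 0.25000
y(Q) = √(4 + Q) (y(Q) = √(Q + 4) = √(4 + Q))
j(t) = -6 + t
-28 + j(y(R))*(-62) = -28 + (-6 + √(4 + ¼))*(-62) = -28 + (-6 + √(17/4))*(-62) = -28 + (-6 + √17/2)*(-62) = -28 + (372 - 31*√17) = 344 - 31*√17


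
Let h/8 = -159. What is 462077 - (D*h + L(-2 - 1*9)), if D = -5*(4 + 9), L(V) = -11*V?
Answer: 379276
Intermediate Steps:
h = -1272 (h = 8*(-159) = -1272)
D = -65 (D = -5*13 = -65)
462077 - (D*h + L(-2 - 1*9)) = 462077 - (-65*(-1272) - 11*(-2 - 1*9)) = 462077 - (82680 - 11*(-2 - 9)) = 462077 - (82680 - 11*(-11)) = 462077 - (82680 + 121) = 462077 - 1*82801 = 462077 - 82801 = 379276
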